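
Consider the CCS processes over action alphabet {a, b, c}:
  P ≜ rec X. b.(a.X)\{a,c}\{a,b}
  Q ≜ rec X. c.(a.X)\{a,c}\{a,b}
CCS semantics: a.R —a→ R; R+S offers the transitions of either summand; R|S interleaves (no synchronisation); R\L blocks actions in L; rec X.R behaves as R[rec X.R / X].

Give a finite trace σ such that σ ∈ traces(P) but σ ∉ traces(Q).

LTS(P): 2 reachable states
  p0 = rec X. b.(a.X)\{a,c}\{a,b} has moves -b-> p1
  p1 = (a.(rec X. b.(a.X)\{a,c}\{a,b}))\{a,c}\{a,b} has moves (no moves)
LTS(Q): 2 reachable states
  q0 = rec X. c.(a.X)\{a,c}\{a,b} has moves -c-> q1
  q1 = (a.(rec X. c.(a.X)\{a,c}\{a,b}))\{a,c}\{a,b} has moves (no moves)
Executing b from P (initial set {p0}):
  [1] b ⇒ {p1}
  P completes σ.
Executing b from Q (initial set {q0}):
  [1] b ⇒ no successor for Q

b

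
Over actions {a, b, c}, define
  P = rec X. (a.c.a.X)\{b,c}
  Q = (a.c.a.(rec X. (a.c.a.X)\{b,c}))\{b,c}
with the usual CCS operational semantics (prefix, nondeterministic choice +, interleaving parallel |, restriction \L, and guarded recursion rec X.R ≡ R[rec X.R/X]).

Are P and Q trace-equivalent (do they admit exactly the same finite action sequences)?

trace-equivalent

LTS(P): 2 reachable states
  s0 = rec X. (a.c.a.X)\{b,c} ⊢ -a-> s1
  s1 = (c.a.(rec X. (a.c.a.X)\{b,c}))\{b,c} ⊢ stopped
LTS(Q): 2 reachable states
  t0 = (a.c.a.(rec X. (a.c.a.X)\{b,c}))\{b,c} ⊢ -a-> t1
  t1 = (c.a.(rec X. (a.c.a.X)\{b,c}))\{b,c} ⊢ stopped
Bisimilarity quotient blocks:
  B0 = {s0, t0}
  B1 = {s1, t1}
s0 ∈ B0, t0 ∈ B0 → same block
Bisimilar ⇒ trace-equivalent.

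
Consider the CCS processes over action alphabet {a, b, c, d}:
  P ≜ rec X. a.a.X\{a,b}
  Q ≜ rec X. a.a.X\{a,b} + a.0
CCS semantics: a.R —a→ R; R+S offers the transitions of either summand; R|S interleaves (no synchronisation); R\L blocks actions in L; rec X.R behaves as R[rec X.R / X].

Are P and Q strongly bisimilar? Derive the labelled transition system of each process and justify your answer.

LTS(P): 3 reachable states
  s0 = rec X. a.a.X\{a,b} ⊢ -a-> s1
  s1 = a.(rec X. a.a.X\{a,b})\{a,b} ⊢ -a-> s2
  s2 = (rec X. a.a.X\{a,b})\{a,b} ⊢ ∅
LTS(Q): 4 reachable states
  t0 = rec X. a.a.X\{a,b} + a.0 ⊢ -a-> t1, -a-> t2
  t1 = 0 ⊢ ∅
  t2 = a.(rec X. a.a.X\{a,b} + a.0)\{a,b} ⊢ -a-> t3
  t3 = (rec X. a.a.X\{a,b} + a.0)\{a,b} ⊢ ∅
Bisimilarity quotient blocks:
  B0 = {s0}
  B1 = {s1, t2}
  B2 = {s2, t1, t3}
  B3 = {t0}
s0 ∈ B0, t0 ∈ B3 → different blocks

NO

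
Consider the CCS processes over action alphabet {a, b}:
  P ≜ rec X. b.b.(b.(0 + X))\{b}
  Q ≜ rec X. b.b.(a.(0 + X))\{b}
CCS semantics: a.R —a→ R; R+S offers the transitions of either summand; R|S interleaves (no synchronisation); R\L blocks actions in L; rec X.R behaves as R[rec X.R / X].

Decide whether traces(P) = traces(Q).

Reachable graph of P (3 states):
  m0 = rec X. b.b.(b.(0 + X))\{b} → =b=> m1
  m1 = b.(b.(0 + (rec X. b.b.(b.(0 + X))\{b})))\{b} → =b=> m2
  m2 = (b.(0 + (rec X. b.b.(b.(0 + X))\{b})))\{b} → (no moves)
Reachable graph of Q (4 states):
  n0 = rec X. b.b.(a.(0 + X))\{b} → =b=> n1
  n1 = b.(a.(0 + (rec X. b.b.(a.(0 + X))\{b})))\{b} → =b=> n2
  n2 = (a.(0 + (rec X. b.b.(a.(0 + X))\{b})))\{b} → =a=> n3
  n3 = (0 + (rec X. b.b.(a.(0 + X))\{b}))\{b} → (no moves)
Run σ = ⟨bba⟩ on Q: start {n0}
  after b @ step 1: {n1}
  after b @ step 2: {n2}
  after a @ step 3: {n3}
  — Q admits the full trace.
Run σ = ⟨bba⟩ on P: start {m0}
  after b @ step 1: {m1}
  after b @ step 2: {m2}
  after a @ step 3: ∅  — P cannot continue

trace-distinct — witness ⟨bba⟩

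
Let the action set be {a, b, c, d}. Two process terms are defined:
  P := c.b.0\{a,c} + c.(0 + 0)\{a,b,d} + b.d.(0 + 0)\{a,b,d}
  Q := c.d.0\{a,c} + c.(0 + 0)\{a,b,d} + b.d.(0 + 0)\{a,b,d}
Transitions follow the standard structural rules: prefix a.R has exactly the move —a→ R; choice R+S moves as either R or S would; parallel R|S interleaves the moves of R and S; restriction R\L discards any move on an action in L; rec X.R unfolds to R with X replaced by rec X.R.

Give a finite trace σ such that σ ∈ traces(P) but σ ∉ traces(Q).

cb

LTS(P): 5 reachable states
  p0 = c.b.0\{a,c} + c.(0 + 0)\{a,b,d} + b.d.(0 + 0)\{a,b,d} | ··b··> p1, ··c··> p2, ··c··> p3
  p1 = d.(0 + 0)\{a,b,d} | ··d··> p2
  p2 = (0 + 0)\{a,b,d} | (no moves)
  p3 = b.0\{a,c} | ··b··> p4
  p4 = 0\{a,c} | (no moves)
LTS(Q): 5 reachable states
  q0 = c.d.0\{a,c} + c.(0 + 0)\{a,b,d} + b.d.(0 + 0)\{a,b,d} | ··b··> q1, ··c··> q2, ··c··> q3
  q1 = d.(0 + 0)\{a,b,d} | ··d··> q2
  q2 = (0 + 0)\{a,b,d} | (no moves)
  q3 = d.0\{a,c} | ··d··> q4
  q4 = 0\{a,c} | (no moves)
Trace ⟨cb⟩ through P, begin at {p0}:
  step 1 (c): {p2, p3}
  step 2 (b): {p4}
  — P admits the full trace.
Trace ⟨cb⟩ through Q, begin at {q0}:
  step 1 (c): {q2, q3}
  step 2 (b): ∅ (Q stuck)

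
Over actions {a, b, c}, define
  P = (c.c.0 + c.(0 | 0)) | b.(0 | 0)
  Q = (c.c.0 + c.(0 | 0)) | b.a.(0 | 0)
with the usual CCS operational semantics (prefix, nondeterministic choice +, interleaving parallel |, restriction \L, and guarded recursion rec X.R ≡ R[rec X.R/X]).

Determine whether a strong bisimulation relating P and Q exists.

P's transition system — 8 states:
  s0 = (c.c.0 + c.(0 | 0)) | b.(0 | 0) | =b=> s1, =c=> s2, =c=> s3
  s1 = (c.c.0 + c.(0 | 0)) | (0 | 0) | =c=> s4, =c=> s5
  s2 = 0 | 0 | b.(0 | 0) | =b=> s4
  s3 = c.0 | b.(0 | 0) | =b=> s5, =c=> s6
  s4 = 0 | 0 | (0 | 0) | ∅
  s5 = c.0 | (0 | 0) | =c=> s7
  s6 = 0 | b.(0 | 0) | =b=> s7
  s7 = 0 | (0 | 0) | ∅
Q's transition system — 12 states:
  t0 = (c.c.0 + c.(0 | 0)) | b.a.(0 | 0) | =b=> t1, =c=> t2, =c=> t3
  t1 = (c.c.0 + c.(0 | 0)) | a.(0 | 0) | =a=> t4, =c=> t5, =c=> t6
  t2 = 0 | 0 | b.a.(0 | 0) | =b=> t5
  t3 = c.0 | b.a.(0 | 0) | =b=> t6, =c=> t7
  t4 = (c.c.0 + c.(0 | 0)) | (0 | 0) | =c=> t8, =c=> t9
  t5 = 0 | 0 | a.(0 | 0) | =a=> t8
  t6 = c.0 | a.(0 | 0) | =a=> t9, =c=> t10
  t7 = 0 | b.a.(0 | 0) | =b=> t10
  t8 = 0 | 0 | (0 | 0) | ∅
  t9 = c.0 | (0 | 0) | =c=> t11
  t10 = 0 | a.(0 | 0) | =a=> t11
  t11 = 0 | (0 | 0) | ∅
Coarsest stable partition (strong bisimilarity classes):
  B0 = {s0}
  B1 = {s2, s6}
  B2 = {s4, s7, t11, t8}
  B3 = {s1, t4}
  B4 = {s5, t9}
  B5 = {s3}
  B6 = {t0}
  B7 = {t1}
  B8 = {t6}
  B9 = {t10, t5}
  B10 = {t3}
  B11 = {t2, t7}
s0 ∈ B0, t0 ∈ B6 → different blocks

P ≁ Q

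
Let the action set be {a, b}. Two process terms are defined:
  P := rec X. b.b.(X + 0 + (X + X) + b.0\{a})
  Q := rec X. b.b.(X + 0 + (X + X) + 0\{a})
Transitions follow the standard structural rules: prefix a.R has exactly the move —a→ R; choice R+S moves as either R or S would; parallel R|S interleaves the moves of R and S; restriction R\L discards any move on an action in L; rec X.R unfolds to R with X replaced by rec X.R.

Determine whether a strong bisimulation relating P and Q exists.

not bisimilar

P's transition system — 4 states:
  u0 = rec X. b.b.(X + 0 + (X + X) + b.0\{a}) :: ··b··> u1
  u1 = b.((rec X. b.b.(X + 0 + (X + X) + b.0\{a})) + 0 + ((rec X. b.b.(X + 0 + (X + X) + b.0\{a})) + (rec X. b.b.(X + 0 + (X + X) + b.0\{a}))) + b.0\{a}) :: ··b··> u2
  u2 = (rec X. b.b.(X + 0 + (X + X) + b.0\{a})) + 0 + ((rec X. b.b.(X + 0 + (X + X) + b.0\{a})) + (rec X. b.b.(X + 0 + (X + X) + b.0\{a}))) + b.0\{a} :: ··b··> u1, ··b··> u3
  u3 = 0\{a} :: deadlocked
Q's transition system — 3 states:
  v0 = rec X. b.b.(X + 0 + (X + X) + 0\{a}) :: ··b··> v1
  v1 = b.((rec X. b.b.(X + 0 + (X + X) + 0\{a})) + 0 + ((rec X. b.b.(X + 0 + (X + X) + 0\{a})) + (rec X. b.b.(X + 0 + (X + X) + 0\{a}))) + 0\{a}) :: ··b··> v2
  v2 = (rec X. b.b.(X + 0 + (X + X) + 0\{a})) + 0 + ((rec X. b.b.(X + 0 + (X + X) + 0\{a})) + (rec X. b.b.(X + 0 + (X + X) + 0\{a}))) + 0\{a} :: ··b··> v1
Partition-refinement fixed point:
  B0 = {u0}
  B1 = {u1}
  B2 = {u2}
  B3 = {u3}
  B4 = {v0, v1, v2}
u0 ∈ B0, v0 ∈ B4 → different blocks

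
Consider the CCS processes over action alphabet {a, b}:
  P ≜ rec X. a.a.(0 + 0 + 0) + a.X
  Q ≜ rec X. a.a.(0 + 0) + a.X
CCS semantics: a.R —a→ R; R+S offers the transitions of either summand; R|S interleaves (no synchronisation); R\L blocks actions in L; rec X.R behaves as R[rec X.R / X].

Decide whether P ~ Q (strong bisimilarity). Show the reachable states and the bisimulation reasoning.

bisimilar

Reachable graph of P (3 states):
  p0 = rec X. a.a.(0 + 0 + 0) + a.X → --a--▸ p0, --a--▸ p1
  p1 = a.(0 + 0 + 0) → --a--▸ p2
  p2 = 0 + 0 + 0 → stopped
Reachable graph of Q (3 states):
  q0 = rec X. a.a.(0 + 0) + a.X → --a--▸ q0, --a--▸ q1
  q1 = a.(0 + 0) → --a--▸ q2
  q2 = 0 + 0 → stopped
Coarsest stable partition (strong bisimilarity classes):
  B0 = {p0, q0}
  B1 = {p1, q1}
  B2 = {p2, q2}
p0 ∈ B0, q0 ∈ B0 → same block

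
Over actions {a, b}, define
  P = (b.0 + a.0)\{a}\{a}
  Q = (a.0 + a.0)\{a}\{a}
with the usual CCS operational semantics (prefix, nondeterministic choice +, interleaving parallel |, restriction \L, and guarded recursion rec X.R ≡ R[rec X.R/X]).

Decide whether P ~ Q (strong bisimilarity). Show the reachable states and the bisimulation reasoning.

NO

Reachable graph of P (2 states):
  s0 = (b.0 + a.0)\{a}\{a} ⊢ ··b··> s1
  s1 = 0\{a}\{a} ⊢ (no moves)
Reachable graph of Q (1 states):
  t0 = (a.0 + a.0)\{a}\{a} ⊢ (no moves)
Partition-refinement fixed point:
  B0 = {s0}
  B1 = {s1, t0}
s0 ∈ B0, t0 ∈ B1 → different blocks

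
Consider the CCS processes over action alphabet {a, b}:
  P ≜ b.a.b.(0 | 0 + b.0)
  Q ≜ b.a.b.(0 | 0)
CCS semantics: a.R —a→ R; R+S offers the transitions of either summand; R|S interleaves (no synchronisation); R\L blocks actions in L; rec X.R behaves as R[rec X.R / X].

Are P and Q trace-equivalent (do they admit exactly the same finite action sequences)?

Reachable graph of P (5 states):
  u0 = b.a.b.(0 | 0 + b.0) → —b→ u1
  u1 = a.b.(0 | 0 + b.0) → —a→ u2
  u2 = b.(0 | 0 + b.0) → —b→ u3
  u3 = 0 | 0 + b.0 → —b→ u4
  u4 = 0 → deadlocked
Reachable graph of Q (4 states):
  v0 = b.a.b.(0 | 0) → —b→ v1
  v1 = a.b.(0 | 0) → —a→ v2
  v2 = b.(0 | 0) → —b→ v3
  v3 = 0 | 0 → deadlocked
Executing babb from P (initial set {u0}):
  after b @ step 1: {u1}
  after a @ step 2: {u2}
  after b @ step 3: {u3}
  after b @ step 4: {u4}
  — P admits the full trace.
Executing babb from Q (initial set {v0}):
  after b @ step 1: {v1}
  after a @ step 2: {v2}
  after b @ step 3: {v3}
  after b @ step 4: ∅ (Q stuck)

traces(P) ≠ traces(Q) — witness ⟨babb⟩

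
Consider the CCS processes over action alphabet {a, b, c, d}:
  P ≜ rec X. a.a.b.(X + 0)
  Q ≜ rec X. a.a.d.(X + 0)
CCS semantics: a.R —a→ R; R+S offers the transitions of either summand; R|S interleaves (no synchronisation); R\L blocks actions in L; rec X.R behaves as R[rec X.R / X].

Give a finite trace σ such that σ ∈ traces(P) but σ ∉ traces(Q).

P's transition system — 4 states:
  u0 = rec X. a.a.b.(X + 0) | ··a··> u1
  u1 = a.b.((rec X. a.a.b.(X + 0)) + 0) | ··a··> u2
  u2 = b.((rec X. a.a.b.(X + 0)) + 0) | ··b··> u3
  u3 = (rec X. a.a.b.(X + 0)) + 0 | ··a··> u1
Q's transition system — 4 states:
  v0 = rec X. a.a.d.(X + 0) | ··a··> v1
  v1 = a.d.((rec X. a.a.d.(X + 0)) + 0) | ··a··> v2
  v2 = d.((rec X. a.a.d.(X + 0)) + 0) | ··d··> v3
  v3 = (rec X. a.a.d.(X + 0)) + 0 | ··a··> v1
Run σ = ⟨aab⟩ on P: start {u0}
  after a @ step 1: {u1}
  after a @ step 2: {u2}
  after b @ step 3: {u3}
  — P admits the full trace.
Run σ = ⟨aab⟩ on Q: start {v0}
  after a @ step 1: {v1}
  after a @ step 2: {v2}
  after b @ step 3: ∅ (Q stuck)

aab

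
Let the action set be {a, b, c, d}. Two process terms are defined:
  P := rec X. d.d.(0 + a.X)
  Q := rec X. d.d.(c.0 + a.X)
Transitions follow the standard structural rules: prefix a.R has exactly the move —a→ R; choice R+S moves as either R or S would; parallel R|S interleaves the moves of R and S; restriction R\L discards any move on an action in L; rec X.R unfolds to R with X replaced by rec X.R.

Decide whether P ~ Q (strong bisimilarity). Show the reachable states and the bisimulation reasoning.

LTS(P): 3 reachable states
  s0 = rec X. d.d.(0 + a.X) → ··d··> s1
  s1 = d.(0 + a.(rec X. d.d.(0 + a.X))) → ··d··> s2
  s2 = 0 + a.(rec X. d.d.(0 + a.X)) → ··a··> s0
LTS(Q): 4 reachable states
  t0 = rec X. d.d.(c.0 + a.X) → ··d··> t1
  t1 = d.(c.0 + a.(rec X. d.d.(c.0 + a.X))) → ··d··> t2
  t2 = c.0 + a.(rec X. d.d.(c.0 + a.X)) → ··a··> t0, ··c··> t3
  t3 = 0 → stopped
Bisimilarity quotient blocks:
  B0 = {s0}
  B1 = {s1}
  B2 = {s2}
  B3 = {t0}
  B4 = {t1}
  B5 = {t2}
  B6 = {t3}
s0 ∈ B0, t0 ∈ B3 → different blocks

not bisimilar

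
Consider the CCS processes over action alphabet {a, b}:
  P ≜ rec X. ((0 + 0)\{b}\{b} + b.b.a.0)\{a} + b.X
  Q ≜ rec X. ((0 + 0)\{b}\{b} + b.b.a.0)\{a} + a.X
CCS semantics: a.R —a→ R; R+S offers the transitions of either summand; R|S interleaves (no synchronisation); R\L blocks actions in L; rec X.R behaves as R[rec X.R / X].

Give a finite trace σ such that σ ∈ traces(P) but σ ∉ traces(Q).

LTS(P): 3 reachable states
  u0 = rec X. ((0 + 0)\{b}\{b} + b.b.a.0)\{a} + b.X | --b--▸ u0, --b--▸ u1
  u1 = (b.a.0)\{a} | --b--▸ u2
  u2 = (a.0)\{a} | (no moves)
LTS(Q): 3 reachable states
  v0 = rec X. ((0 + 0)\{b}\{b} + b.b.a.0)\{a} + a.X | --a--▸ v0, --b--▸ v1
  v1 = (b.a.0)\{a} | --b--▸ v2
  v2 = (a.0)\{a} | (no moves)
Run σ = ⟨bbb⟩ on P: start {u0}
  after b @ step 1: {u0, u1}
  after b @ step 2: {u0, u1, u2}
  after b @ step 3: {u0, u1, u2}
  P completes σ.
Run σ = ⟨bbb⟩ on Q: start {v0}
  after b @ step 1: {v1}
  after b @ step 2: {v2}
  after b @ step 3: ∅  — Q cannot continue

bbb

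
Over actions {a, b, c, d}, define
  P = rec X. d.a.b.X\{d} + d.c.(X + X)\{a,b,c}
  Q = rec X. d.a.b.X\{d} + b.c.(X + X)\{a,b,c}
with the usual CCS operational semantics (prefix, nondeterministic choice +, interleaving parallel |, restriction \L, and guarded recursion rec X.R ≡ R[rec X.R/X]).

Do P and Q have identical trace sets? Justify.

LTS(P): 8 reachable states
  m0 = rec X. d.a.b.X\{d} + d.c.(X + X)\{a,b,c} | =d=> m1, =d=> m2
  m1 = a.b.(rec X. d.a.b.X\{d} + d.c.(X + X)\{a,b,c})\{d} | =a=> m3
  m2 = c.((rec X. d.a.b.X\{d} + d.c.(X + X)\{a,b,c}) + (rec X. d.a.b.X\{d} + d.c.(X + X)\{a,b,c}))\{a,b,c} | =c=> m4
  m3 = b.(rec X. d.a.b.X\{d} + d.c.(X + X)\{a,b,c})\{d} | =b=> m5
  m4 = ((rec X. d.a.b.X\{d} + d.c.(X + X)\{a,b,c}) + (rec X. d.a.b.X\{d} + d.c.(X + X)\{a,b,c}))\{a,b,c} | =d=> m6, =d=> m7
  m5 = (rec X. d.a.b.X\{d} + d.c.(X + X)\{a,b,c})\{d} | ∅
  m6 = (a.b.(rec X. d.a.b.X\{d} + d.c.(X + X)\{a,b,c})\{d})\{a,b,c} | ∅
  m7 = (c.((rec X. d.a.b.X\{d} + d.c.(X + X)\{a,b,c}) + (rec X. d.a.b.X\{d} + d.c.(X + X)\{a,b,c}))\{a,b,c})\{a,b,c} | ∅
LTS(Q): 9 reachable states
  n0 = rec X. d.a.b.X\{d} + b.c.(X + X)\{a,b,c} | =b=> n1, =d=> n2
  n1 = c.((rec X. d.a.b.X\{d} + b.c.(X + X)\{a,b,c}) + (rec X. d.a.b.X\{d} + b.c.(X + X)\{a,b,c}))\{a,b,c} | =c=> n3
  n2 = a.b.(rec X. d.a.b.X\{d} + b.c.(X + X)\{a,b,c})\{d} | =a=> n4
  n3 = ((rec X. d.a.b.X\{d} + b.c.(X + X)\{a,b,c}) + (rec X. d.a.b.X\{d} + b.c.(X + X)\{a,b,c}))\{a,b,c} | =d=> n5
  n4 = b.(rec X. d.a.b.X\{d} + b.c.(X + X)\{a,b,c})\{d} | =b=> n6
  n5 = (a.b.(rec X. d.a.b.X\{d} + b.c.(X + X)\{a,b,c})\{d})\{a,b,c} | ∅
  n6 = (rec X. d.a.b.X\{d} + b.c.(X + X)\{a,b,c})\{d} | =b=> n7
  n7 = (c.((rec X. d.a.b.X\{d} + b.c.(X + X)\{a,b,c}) + (rec X. d.a.b.X\{d} + b.c.(X + X)\{a,b,c}))\{a,b,c})\{d} | =c=> n8
  n8 = ((rec X. d.a.b.X\{d} + b.c.(X + X)\{a,b,c}) + (rec X. d.a.b.X\{d} + b.c.(X + X)\{a,b,c}))\{a,b,c}\{d} | ∅
Trace ⟨dc⟩ through P, begin at {m0}:
  [1] d ⇒ {m1, m2}
  [2] c ⇒ {m4}
  ✓ P
Trace ⟨dc⟩ through Q, begin at {n0}:
  [1] d ⇒ {n2}
  [2] c ⇒ ∅  — Q cannot continue

NO — witness ⟨dc⟩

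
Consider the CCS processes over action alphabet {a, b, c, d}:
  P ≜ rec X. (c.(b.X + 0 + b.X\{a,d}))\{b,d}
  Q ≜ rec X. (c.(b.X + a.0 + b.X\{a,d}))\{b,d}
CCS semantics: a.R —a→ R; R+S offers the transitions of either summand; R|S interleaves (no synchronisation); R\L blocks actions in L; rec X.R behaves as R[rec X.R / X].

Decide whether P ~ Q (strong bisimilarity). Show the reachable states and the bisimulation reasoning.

P ≁ Q

P's transition system — 2 states:
  s0 = rec X. (c.(b.X + 0 + b.X\{a,d}))\{b,d} :: ··c··> s1
  s1 = (b.(rec X. (c.(b.X + 0 + b.X\{a,d}))\{b,d}) + 0 + b.(rec X. (c.(b.X + 0 + b.X\{a,d}))\{b,d})\{a,d})\{b,d} :: (no moves)
Q's transition system — 3 states:
  t0 = rec X. (c.(b.X + a.0 + b.X\{a,d}))\{b,d} :: ··c··> t1
  t1 = (b.(rec X. (c.(b.X + a.0 + b.X\{a,d}))\{b,d}) + a.0 + b.(rec X. (c.(b.X + a.0 + b.X\{a,d}))\{b,d})\{a,d})\{b,d} :: ··a··> t2
  t2 = 0\{b,d} :: (no moves)
Coarsest stable partition (strong bisimilarity classes):
  B0 = {s0}
  B1 = {s1, t2}
  B2 = {t0}
  B3 = {t1}
s0 ∈ B0, t0 ∈ B2 → different blocks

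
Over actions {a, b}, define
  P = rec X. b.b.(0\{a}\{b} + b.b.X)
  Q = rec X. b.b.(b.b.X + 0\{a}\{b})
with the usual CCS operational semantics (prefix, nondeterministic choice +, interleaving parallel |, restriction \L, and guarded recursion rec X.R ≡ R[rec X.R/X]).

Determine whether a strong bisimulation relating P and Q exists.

Reachable graph of P (4 states):
  p0 = rec X. b.b.(0\{a}\{b} + b.b.X) has moves --b--▸ p1
  p1 = b.(0\{a}\{b} + b.b.(rec X. b.b.(0\{a}\{b} + b.b.X))) has moves --b--▸ p2
  p2 = 0\{a}\{b} + b.b.(rec X. b.b.(0\{a}\{b} + b.b.X)) has moves --b--▸ p3
  p3 = b.(rec X. b.b.(0\{a}\{b} + b.b.X)) has moves --b--▸ p0
Reachable graph of Q (4 states):
  q0 = rec X. b.b.(b.b.X + 0\{a}\{b}) has moves --b--▸ q1
  q1 = b.(b.b.(rec X. b.b.(b.b.X + 0\{a}\{b})) + 0\{a}\{b}) has moves --b--▸ q2
  q2 = b.b.(rec X. b.b.(b.b.X + 0\{a}\{b})) + 0\{a}\{b} has moves --b--▸ q3
  q3 = b.(rec X. b.b.(b.b.X + 0\{a}\{b})) has moves --b--▸ q0
Bisimilarity quotient blocks:
  B0 = {p0, p1, p2, p3, q0, q1, q2, q3}
p0 ∈ B0, q0 ∈ B0 → same block

bisimilar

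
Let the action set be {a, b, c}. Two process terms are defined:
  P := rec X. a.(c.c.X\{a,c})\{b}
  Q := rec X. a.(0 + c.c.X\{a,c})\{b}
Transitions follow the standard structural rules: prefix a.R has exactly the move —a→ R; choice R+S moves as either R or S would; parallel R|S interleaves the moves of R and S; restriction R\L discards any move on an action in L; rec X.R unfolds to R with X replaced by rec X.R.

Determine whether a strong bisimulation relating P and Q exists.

bisimilar

LTS(P): 4 reachable states
  u0 = rec X. a.(c.c.X\{a,c})\{b} | —a→ u1
  u1 = (c.c.(rec X. a.(c.c.X\{a,c})\{b})\{a,c})\{b} | —c→ u2
  u2 = (c.(rec X. a.(c.c.X\{a,c})\{b})\{a,c})\{b} | —c→ u3
  u3 = (rec X. a.(c.c.X\{a,c})\{b})\{a,c}\{b} | ·
LTS(Q): 4 reachable states
  v0 = rec X. a.(0 + c.c.X\{a,c})\{b} | —a→ v1
  v1 = (0 + c.c.(rec X. a.(0 + c.c.X\{a,c})\{b})\{a,c})\{b} | —c→ v2
  v2 = (c.(rec X. a.(0 + c.c.X\{a,c})\{b})\{a,c})\{b} | —c→ v3
  v3 = (rec X. a.(0 + c.c.X\{a,c})\{b})\{a,c}\{b} | ·
Partition-refinement fixed point:
  B0 = {u0, v0}
  B1 = {u1, v1}
  B2 = {u2, v2}
  B3 = {u3, v3}
u0 ∈ B0, v0 ∈ B0 → same block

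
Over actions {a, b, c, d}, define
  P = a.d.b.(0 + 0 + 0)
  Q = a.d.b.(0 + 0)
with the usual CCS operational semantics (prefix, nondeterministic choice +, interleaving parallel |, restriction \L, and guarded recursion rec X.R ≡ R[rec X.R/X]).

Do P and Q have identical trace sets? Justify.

P's transition system — 4 states:
  u0 = a.d.b.(0 + 0 + 0) | -a-> u1
  u1 = d.b.(0 + 0 + 0) | -d-> u2
  u2 = b.(0 + 0 + 0) | -b-> u3
  u3 = 0 + 0 + 0 | ∅
Q's transition system — 4 states:
  v0 = a.d.b.(0 + 0) | -a-> v1
  v1 = d.b.(0 + 0) | -d-> v2
  v2 = b.(0 + 0) | -b-> v3
  v3 = 0 + 0 | ∅
Bisimilarity quotient blocks:
  B0 = {u0, v0}
  B1 = {u1, v1}
  B2 = {u2, v2}
  B3 = {u3, v3}
u0 ∈ B0, v0 ∈ B0 → same block
Bisimilar ⇒ trace-equivalent.

traces(P) = traces(Q)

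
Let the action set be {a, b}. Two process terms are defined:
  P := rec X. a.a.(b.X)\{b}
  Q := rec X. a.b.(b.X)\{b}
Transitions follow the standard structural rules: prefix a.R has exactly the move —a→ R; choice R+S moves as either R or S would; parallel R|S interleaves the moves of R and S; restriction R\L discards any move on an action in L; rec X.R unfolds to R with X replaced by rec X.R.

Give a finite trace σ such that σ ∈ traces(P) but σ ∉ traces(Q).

aa

P's transition system — 3 states:
  u0 = rec X. a.a.(b.X)\{b} has moves =a=> u1
  u1 = a.(b.(rec X. a.a.(b.X)\{b}))\{b} has moves =a=> u2
  u2 = (b.(rec X. a.a.(b.X)\{b}))\{b} has moves deadlocked
Q's transition system — 3 states:
  v0 = rec X. a.b.(b.X)\{b} has moves =a=> v1
  v1 = b.(b.(rec X. a.b.(b.X)\{b}))\{b} has moves =b=> v2
  v2 = (b.(rec X. a.b.(b.X)\{b}))\{b} has moves deadlocked
Executing aa from P (initial set {u0}):
  [1] a ⇒ {u1}
  [2] a ⇒ {u2}
  ✓ P
Executing aa from Q (initial set {v0}):
  [1] a ⇒ {v1}
  [2] a ⇒ ∅ (Q stuck)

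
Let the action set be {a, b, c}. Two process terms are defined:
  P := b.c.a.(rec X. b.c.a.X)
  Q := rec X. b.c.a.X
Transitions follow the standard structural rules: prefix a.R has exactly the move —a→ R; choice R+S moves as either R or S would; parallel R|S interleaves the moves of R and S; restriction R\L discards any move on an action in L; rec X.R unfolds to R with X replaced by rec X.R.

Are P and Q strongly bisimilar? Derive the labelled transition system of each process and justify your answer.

YES

LTS(P): 4 reachable states
  s0 = b.c.a.(rec X. b.c.a.X) has moves —b→ s1
  s1 = c.a.(rec X. b.c.a.X) has moves —c→ s2
  s2 = a.(rec X. b.c.a.X) has moves —a→ s3
  s3 = rec X. b.c.a.X has moves —b→ s1
LTS(Q): 3 reachable states
  t0 = rec X. b.c.a.X has moves —b→ t1
  t1 = c.a.(rec X. b.c.a.X) has moves —c→ t2
  t2 = a.(rec X. b.c.a.X) has moves —a→ t0
Partition-refinement fixed point:
  B0 = {s0, s3, t0}
  B1 = {s1, t1}
  B2 = {s2, t2}
s0 ∈ B0, t0 ∈ B0 → same block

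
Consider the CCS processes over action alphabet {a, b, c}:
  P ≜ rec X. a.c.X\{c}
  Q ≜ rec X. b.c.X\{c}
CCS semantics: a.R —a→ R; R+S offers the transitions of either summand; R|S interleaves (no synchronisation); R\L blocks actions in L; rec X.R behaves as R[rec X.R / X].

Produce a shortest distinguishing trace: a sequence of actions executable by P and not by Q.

P's transition system — 4 states:
  p0 = rec X. a.c.X\{c} :: =a=> p1
  p1 = c.(rec X. a.c.X\{c})\{c} :: =c=> p2
  p2 = (rec X. a.c.X\{c})\{c} :: =a=> p3
  p3 = (c.(rec X. a.c.X\{c})\{c})\{c} :: stopped
Q's transition system — 4 states:
  q0 = rec X. b.c.X\{c} :: =b=> q1
  q1 = c.(rec X. b.c.X\{c})\{c} :: =c=> q2
  q2 = (rec X. b.c.X\{c})\{c} :: =b=> q3
  q3 = (c.(rec X. b.c.X\{c})\{c})\{c} :: stopped
Run σ = ⟨a⟩ on P: start {p0}
  step 1 (a): {p1}
  ✓ P
Run σ = ⟨a⟩ on Q: start {q0}
  step 1 (a): ∅  — Q cannot continue

a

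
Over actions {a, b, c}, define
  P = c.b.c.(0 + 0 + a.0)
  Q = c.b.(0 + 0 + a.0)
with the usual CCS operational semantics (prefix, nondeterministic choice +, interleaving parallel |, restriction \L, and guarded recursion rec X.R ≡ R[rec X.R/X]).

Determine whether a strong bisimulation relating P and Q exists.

NO

Reachable graph of P (5 states):
  u0 = c.b.c.(0 + 0 + a.0) ⊢ —c→ u1
  u1 = b.c.(0 + 0 + a.0) ⊢ —b→ u2
  u2 = c.(0 + 0 + a.0) ⊢ —c→ u3
  u3 = 0 + 0 + a.0 ⊢ —a→ u4
  u4 = 0 ⊢ ∅
Reachable graph of Q (4 states):
  v0 = c.b.(0 + 0 + a.0) ⊢ —c→ v1
  v1 = b.(0 + 0 + a.0) ⊢ —b→ v2
  v2 = 0 + 0 + a.0 ⊢ —a→ v3
  v3 = 0 ⊢ ∅
Partition-refinement fixed point:
  B0 = {u0}
  B1 = {u1}
  B2 = {u2}
  B3 = {u3, v2}
  B4 = {u4, v3}
  B5 = {v0}
  B6 = {v1}
u0 ∈ B0, v0 ∈ B5 → different blocks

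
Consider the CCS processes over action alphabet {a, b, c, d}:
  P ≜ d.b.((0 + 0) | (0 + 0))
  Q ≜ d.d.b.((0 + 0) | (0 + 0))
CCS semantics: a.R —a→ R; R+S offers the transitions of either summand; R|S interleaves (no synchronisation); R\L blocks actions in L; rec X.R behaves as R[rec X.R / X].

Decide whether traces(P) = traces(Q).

NO — witness ⟨db⟩

Reachable graph of P (3 states):
  s0 = d.b.((0 + 0) | (0 + 0)) | —d→ s1
  s1 = b.((0 + 0) | (0 + 0)) | —b→ s2
  s2 = (0 + 0) | (0 + 0) | stopped
Reachable graph of Q (4 states):
  t0 = d.d.b.((0 + 0) | (0 + 0)) | —d→ t1
  t1 = d.b.((0 + 0) | (0 + 0)) | —d→ t2
  t2 = b.((0 + 0) | (0 + 0)) | —b→ t3
  t3 = (0 + 0) | (0 + 0) | stopped
Run σ = ⟨db⟩ on P: start {s0}
  [1] d ⇒ {s1}
  [2] b ⇒ {s2}
  — P admits the full trace.
Run σ = ⟨db⟩ on Q: start {t0}
  [1] d ⇒ {t1}
  [2] b ⇒ ∅ (Q stuck)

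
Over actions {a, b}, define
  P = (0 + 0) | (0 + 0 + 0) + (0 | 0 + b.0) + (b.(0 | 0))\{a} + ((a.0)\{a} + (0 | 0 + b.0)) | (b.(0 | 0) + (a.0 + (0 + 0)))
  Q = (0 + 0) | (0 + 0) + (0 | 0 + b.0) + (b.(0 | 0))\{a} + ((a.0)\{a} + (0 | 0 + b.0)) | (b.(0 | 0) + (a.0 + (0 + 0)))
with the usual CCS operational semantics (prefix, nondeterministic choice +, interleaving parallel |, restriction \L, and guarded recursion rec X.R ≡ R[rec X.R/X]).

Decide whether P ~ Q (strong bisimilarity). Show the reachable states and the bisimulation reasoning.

YES

LTS(P): 8 reachable states
  u0 = (0 + 0) | (0 + 0 + 0) + (0 | 0 + b.0) + (b.(0 | 0))\{a} + ((a.0)\{a} + (0 | 0 + b.0)) | (b.(0 | 0) + (a.0 + (0 + 0))) → =a=> u1, =b=> u2, =b=> u3, =b=> u4, =b=> u5
  u1 = ((a.0)\{a} + (0 | 0 + b.0)) | 0 → =b=> u6
  u2 = ((a.0)\{a} + (0 | 0 + b.0)) | (0 | 0) → =b=> u7
  u3 = (0 | 0)\{a} → deadlocked
  u4 = 0 → deadlocked
  u5 = 0 | (b.(0 | 0) + (a.0 + (0 + 0))) → =a=> u6, =b=> u7
  u6 = 0 | 0 → deadlocked
  u7 = 0 | (0 | 0) → deadlocked
LTS(Q): 8 reachable states
  v0 = (0 + 0) | (0 + 0) + (0 | 0 + b.0) + (b.(0 | 0))\{a} + ((a.0)\{a} + (0 | 0 + b.0)) | (b.(0 | 0) + (a.0 + (0 + 0))) → =a=> v1, =b=> v2, =b=> v3, =b=> v4, =b=> v5
  v1 = ((a.0)\{a} + (0 | 0 + b.0)) | 0 → =b=> v6
  v2 = ((a.0)\{a} + (0 | 0 + b.0)) | (0 | 0) → =b=> v7
  v3 = (0 | 0)\{a} → deadlocked
  v4 = 0 → deadlocked
  v5 = 0 | (b.(0 | 0) + (a.0 + (0 + 0))) → =a=> v6, =b=> v7
  v6 = 0 | 0 → deadlocked
  v7 = 0 | (0 | 0) → deadlocked
Partition-refinement fixed point:
  B0 = {u0, v0}
  B1 = {u3, u4, u6, u7, v3, v4, v6, v7}
  B2 = {u1, u2, v1, v2}
  B3 = {u5, v5}
u0 ∈ B0, v0 ∈ B0 → same block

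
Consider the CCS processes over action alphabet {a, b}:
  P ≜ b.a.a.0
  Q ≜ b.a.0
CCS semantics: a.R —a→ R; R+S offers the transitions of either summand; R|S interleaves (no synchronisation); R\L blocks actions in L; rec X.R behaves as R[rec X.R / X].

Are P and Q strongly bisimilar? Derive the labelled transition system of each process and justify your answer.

Reachable graph of P (4 states):
  u0 = b.a.a.0 has moves --b--▸ u1
  u1 = a.a.0 has moves --a--▸ u2
  u2 = a.0 has moves --a--▸ u3
  u3 = 0 has moves ·
Reachable graph of Q (3 states):
  v0 = b.a.0 has moves --b--▸ v1
  v1 = a.0 has moves --a--▸ v2
  v2 = 0 has moves ·
Bisimilarity quotient blocks:
  B0 = {u0}
  B1 = {u1}
  B2 = {u2, v1}
  B3 = {u3, v2}
  B4 = {v0}
u0 ∈ B0, v0 ∈ B4 → different blocks

NO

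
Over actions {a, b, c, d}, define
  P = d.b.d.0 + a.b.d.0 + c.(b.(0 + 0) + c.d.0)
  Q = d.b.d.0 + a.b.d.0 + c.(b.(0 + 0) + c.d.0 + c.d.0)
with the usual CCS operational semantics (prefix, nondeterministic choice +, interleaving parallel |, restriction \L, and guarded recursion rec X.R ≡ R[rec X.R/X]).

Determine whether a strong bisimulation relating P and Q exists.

P's transition system — 6 states:
  m0 = d.b.d.0 + a.b.d.0 + c.(b.(0 + 0) + c.d.0) ⊢ =a=> m1, =c=> m2, =d=> m1
  m1 = b.d.0 ⊢ =b=> m3
  m2 = b.(0 + 0) + c.d.0 ⊢ =b=> m4, =c=> m3
  m3 = d.0 ⊢ =d=> m5
  m4 = 0 + 0 ⊢ (no moves)
  m5 = 0 ⊢ (no moves)
Q's transition system — 6 states:
  n0 = d.b.d.0 + a.b.d.0 + c.(b.(0 + 0) + c.d.0 + c.d.0) ⊢ =a=> n1, =c=> n2, =d=> n1
  n1 = b.d.0 ⊢ =b=> n3
  n2 = b.(0 + 0) + c.d.0 + c.d.0 ⊢ =b=> n4, =c=> n3
  n3 = d.0 ⊢ =d=> n5
  n4 = 0 + 0 ⊢ (no moves)
  n5 = 0 ⊢ (no moves)
Bisimilarity quotient blocks:
  B0 = {m0, n0}
  B1 = {m1, n1}
  B2 = {m3, n3}
  B3 = {m4, m5, n4, n5}
  B4 = {m2, n2}
m0 ∈ B0, n0 ∈ B0 → same block

YES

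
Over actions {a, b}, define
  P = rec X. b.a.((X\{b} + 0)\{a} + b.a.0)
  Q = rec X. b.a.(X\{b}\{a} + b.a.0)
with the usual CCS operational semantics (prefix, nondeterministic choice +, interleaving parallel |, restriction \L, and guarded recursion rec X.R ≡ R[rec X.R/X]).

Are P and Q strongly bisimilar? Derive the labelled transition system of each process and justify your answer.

bisimilar

LTS(P): 5 reachable states
  u0 = rec X. b.a.((X\{b} + 0)\{a} + b.a.0) has moves --b--▸ u1
  u1 = a.(((rec X. b.a.((X\{b} + 0)\{a} + b.a.0))\{b} + 0)\{a} + b.a.0) has moves --a--▸ u2
  u2 = ((rec X. b.a.((X\{b} + 0)\{a} + b.a.0))\{b} + 0)\{a} + b.a.0 has moves --b--▸ u3
  u3 = a.0 has moves --a--▸ u4
  u4 = 0 has moves ∅
LTS(Q): 5 reachable states
  v0 = rec X. b.a.(X\{b}\{a} + b.a.0) has moves --b--▸ v1
  v1 = a.((rec X. b.a.(X\{b}\{a} + b.a.0))\{b}\{a} + b.a.0) has moves --a--▸ v2
  v2 = (rec X. b.a.(X\{b}\{a} + b.a.0))\{b}\{a} + b.a.0 has moves --b--▸ v3
  v3 = a.0 has moves --a--▸ v4
  v4 = 0 has moves ∅
Coarsest stable partition (strong bisimilarity classes):
  B0 = {u0, v0}
  B1 = {u1, v1}
  B2 = {u2, v2}
  B3 = {u3, v3}
  B4 = {u4, v4}
u0 ∈ B0, v0 ∈ B0 → same block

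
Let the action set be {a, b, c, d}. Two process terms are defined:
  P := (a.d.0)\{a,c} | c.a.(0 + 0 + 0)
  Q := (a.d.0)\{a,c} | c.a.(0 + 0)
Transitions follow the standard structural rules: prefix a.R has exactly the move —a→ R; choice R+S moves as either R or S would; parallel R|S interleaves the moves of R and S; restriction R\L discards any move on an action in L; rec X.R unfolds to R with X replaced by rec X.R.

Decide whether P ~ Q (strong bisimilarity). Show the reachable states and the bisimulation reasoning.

Reachable graph of P (3 states):
  p0 = (a.d.0)\{a,c} | c.a.(0 + 0 + 0) has moves ··c··> p1
  p1 = (a.d.0)\{a,c} | a.(0 + 0 + 0) has moves ··a··> p2
  p2 = (a.d.0)\{a,c} | (0 + 0 + 0) has moves deadlocked
Reachable graph of Q (3 states):
  q0 = (a.d.0)\{a,c} | c.a.(0 + 0) has moves ··c··> q1
  q1 = (a.d.0)\{a,c} | a.(0 + 0) has moves ··a··> q2
  q2 = (a.d.0)\{a,c} | (0 + 0) has moves deadlocked
Coarsest stable partition (strong bisimilarity classes):
  B0 = {p0, q0}
  B1 = {p1, q1}
  B2 = {p2, q2}
p0 ∈ B0, q0 ∈ B0 → same block

P ~ Q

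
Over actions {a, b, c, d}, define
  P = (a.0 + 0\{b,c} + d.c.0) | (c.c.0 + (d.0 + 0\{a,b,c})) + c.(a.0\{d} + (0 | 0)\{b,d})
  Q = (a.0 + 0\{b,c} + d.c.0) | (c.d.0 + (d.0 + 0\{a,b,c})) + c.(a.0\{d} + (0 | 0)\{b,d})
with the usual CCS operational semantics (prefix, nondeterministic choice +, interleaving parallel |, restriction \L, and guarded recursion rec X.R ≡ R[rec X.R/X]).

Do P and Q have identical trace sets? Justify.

LTS(P): 11 reachable states
  m0 = (a.0 + 0\{b,c} + d.c.0) | (c.c.0 + (d.0 + 0\{a,b,c})) + c.(a.0\{d} + (0 | 0)\{b,d}) has moves -a-> m1, -c-> m2, -c-> m3, -d-> m4, -d-> m5
  m1 = 0 | (c.c.0 + (d.0 + 0\{a,b,c})) has moves -c-> m6, -d-> m7
  m2 = (a.0 + 0\{b,c} + d.c.0) | c.0 has moves -a-> m6, -c-> m4, -d-> m8
  m3 = a.0\{d} + (0 | 0)\{b,d} has moves -a-> m9
  m4 = (a.0 + 0\{b,c} + d.c.0) | 0 has moves -a-> m7, -d-> m10
  m5 = c.0 | (c.c.0 + (d.0 + 0\{a,b,c})) has moves -c-> m1, -c-> m8, -d-> m10
  m6 = 0 | c.0 has moves -c-> m7
  m7 = 0 | 0 has moves ·
  m8 = c.0 | c.0 has moves -c-> m10, -c-> m6
  m9 = 0\{d} has moves ·
  m10 = c.0 | 0 has moves -c-> m7
LTS(Q): 11 reachable states
  n0 = (a.0 + 0\{b,c} + d.c.0) | (c.d.0 + (d.0 + 0\{a,b,c})) + c.(a.0\{d} + (0 | 0)\{b,d}) has moves -a-> n1, -c-> n2, -c-> n3, -d-> n4, -d-> n5
  n1 = 0 | (c.d.0 + (d.0 + 0\{a,b,c})) has moves -c-> n6, -d-> n7
  n2 = (a.0 + 0\{b,c} + d.c.0) | d.0 has moves -a-> n6, -d-> n4, -d-> n8
  n3 = a.0\{d} + (0 | 0)\{b,d} has moves -a-> n9
  n4 = (a.0 + 0\{b,c} + d.c.0) | 0 has moves -a-> n7, -d-> n10
  n5 = c.0 | (c.d.0 + (d.0 + 0\{a,b,c})) has moves -c-> n1, -c-> n8, -d-> n10
  n6 = 0 | d.0 has moves -d-> n7
  n7 = 0 | 0 has moves ·
  n8 = c.0 | d.0 has moves -c-> n6, -d-> n10
  n9 = 0\{d} has moves ·
  n10 = c.0 | 0 has moves -c-> n7
Executing cc from P (initial set {m0}):
  step 1 (c): {m2, m3}
  step 2 (c): {m4}
  — P admits the full trace.
Executing cc from Q (initial set {n0}):
  step 1 (c): {n2, n3}
  step 2 (c): ∅ (Q stuck)

traces(P) ≠ traces(Q) — witness ⟨cc⟩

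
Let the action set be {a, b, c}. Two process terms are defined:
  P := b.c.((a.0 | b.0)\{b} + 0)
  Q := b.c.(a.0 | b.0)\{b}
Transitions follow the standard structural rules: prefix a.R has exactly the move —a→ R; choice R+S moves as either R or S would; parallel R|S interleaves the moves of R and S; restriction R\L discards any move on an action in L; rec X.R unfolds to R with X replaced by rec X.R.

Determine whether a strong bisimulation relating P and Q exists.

LTS(P): 4 reachable states
  s0 = b.c.((a.0 | b.0)\{b} + 0) → =b=> s1
  s1 = c.((a.0 | b.0)\{b} + 0) → =c=> s2
  s2 = (a.0 | b.0)\{b} + 0 → =a=> s3
  s3 = (0 | b.0)\{b} → ∅
LTS(Q): 4 reachable states
  t0 = b.c.(a.0 | b.0)\{b} → =b=> t1
  t1 = c.(a.0 | b.0)\{b} → =c=> t2
  t2 = (a.0 | b.0)\{b} → =a=> t3
  t3 = (0 | b.0)\{b} → ∅
Coarsest stable partition (strong bisimilarity classes):
  B0 = {s0, t0}
  B1 = {s1, t1}
  B2 = {s2, t2}
  B3 = {s3, t3}
s0 ∈ B0, t0 ∈ B0 → same block

P ~ Q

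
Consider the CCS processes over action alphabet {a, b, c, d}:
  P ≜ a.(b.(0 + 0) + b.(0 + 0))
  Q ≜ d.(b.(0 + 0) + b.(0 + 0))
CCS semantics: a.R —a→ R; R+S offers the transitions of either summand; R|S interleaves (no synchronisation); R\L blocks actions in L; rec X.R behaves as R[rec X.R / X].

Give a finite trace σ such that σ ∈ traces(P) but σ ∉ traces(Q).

a

P's transition system — 3 states:
  p0 = a.(b.(0 + 0) + b.(0 + 0)) has moves —a→ p1
  p1 = b.(0 + 0) + b.(0 + 0) has moves —b→ p2
  p2 = 0 + 0 has moves ∅
Q's transition system — 3 states:
  q0 = d.(b.(0 + 0) + b.(0 + 0)) has moves —d→ q1
  q1 = b.(0 + 0) + b.(0 + 0) has moves —b→ q2
  q2 = 0 + 0 has moves ∅
Run σ = ⟨a⟩ on P: start {p0}
  step 1 (a): {p1}
  — P admits the full trace.
Run σ = ⟨a⟩ on Q: start {q0}
  step 1 (a): ∅  — Q cannot continue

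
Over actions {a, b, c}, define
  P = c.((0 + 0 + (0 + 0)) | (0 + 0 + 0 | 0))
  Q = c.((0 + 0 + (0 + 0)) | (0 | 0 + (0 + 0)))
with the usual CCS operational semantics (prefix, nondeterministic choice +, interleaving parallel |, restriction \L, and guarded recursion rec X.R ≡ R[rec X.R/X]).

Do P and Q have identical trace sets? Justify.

traces(P) = traces(Q)

LTS(P): 2 reachable states
  p0 = c.((0 + 0 + (0 + 0)) | (0 + 0 + 0 | 0)) :: ··c··> p1
  p1 = (0 + 0 + (0 + 0)) | (0 + 0 + 0 | 0) :: ∅
LTS(Q): 2 reachable states
  q0 = c.((0 + 0 + (0 + 0)) | (0 | 0 + (0 + 0))) :: ··c··> q1
  q1 = (0 + 0 + (0 + 0)) | (0 | 0 + (0 + 0)) :: ∅
Partition-refinement fixed point:
  B0 = {p0, q0}
  B1 = {p1, q1}
p0 ∈ B0, q0 ∈ B0 → same block
Bisimilar ⇒ trace-equivalent.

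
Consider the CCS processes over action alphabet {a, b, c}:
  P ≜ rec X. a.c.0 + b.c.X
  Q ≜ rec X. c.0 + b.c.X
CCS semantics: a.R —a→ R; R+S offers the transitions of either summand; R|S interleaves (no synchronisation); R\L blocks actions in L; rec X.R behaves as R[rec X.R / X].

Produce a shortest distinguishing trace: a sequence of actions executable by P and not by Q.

LTS(P): 4 reachable states
  s0 = rec X. a.c.0 + b.c.X | -a-> s1, -b-> s2
  s1 = c.0 | -c-> s3
  s2 = c.(rec X. a.c.0 + b.c.X) | -c-> s0
  s3 = 0 | (no moves)
LTS(Q): 3 reachable states
  t0 = rec X. c.0 + b.c.X | -b-> t1, -c-> t2
  t1 = c.(rec X. c.0 + b.c.X) | -c-> t0
  t2 = 0 | (no moves)
Executing a from P (initial set {s0}):
  [1] a ⇒ {s1}
  P completes σ.
Executing a from Q (initial set {t0}):
  [1] a ⇒ no successor for Q

a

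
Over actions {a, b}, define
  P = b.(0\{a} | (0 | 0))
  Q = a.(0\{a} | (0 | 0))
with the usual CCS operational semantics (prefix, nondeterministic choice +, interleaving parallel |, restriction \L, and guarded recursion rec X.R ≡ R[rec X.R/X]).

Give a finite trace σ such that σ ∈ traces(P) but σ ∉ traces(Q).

LTS(P): 2 reachable states
  s0 = b.(0\{a} | (0 | 0)) has moves ··b··> s1
  s1 = 0\{a} | (0 | 0) has moves deadlocked
LTS(Q): 2 reachable states
  t0 = a.(0\{a} | (0 | 0)) has moves ··a··> t1
  t1 = 0\{a} | (0 | 0) has moves deadlocked
Trace ⟨b⟩ through P, begin at {s0}:
  step 1 (b): {s1}
  — P admits the full trace.
Trace ⟨b⟩ through Q, begin at {t0}:
  step 1 (b): ∅ (Q stuck)

b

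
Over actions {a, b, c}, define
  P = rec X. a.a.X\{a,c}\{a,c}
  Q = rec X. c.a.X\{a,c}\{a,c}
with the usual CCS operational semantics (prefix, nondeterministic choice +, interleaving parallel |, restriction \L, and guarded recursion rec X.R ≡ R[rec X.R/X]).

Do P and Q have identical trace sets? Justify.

traces(P) ≠ traces(Q) — witness ⟨a⟩

Reachable graph of P (3 states):
  m0 = rec X. a.a.X\{a,c}\{a,c} → -a-> m1
  m1 = a.(rec X. a.a.X\{a,c}\{a,c})\{a,c}\{a,c} → -a-> m2
  m2 = (rec X. a.a.X\{a,c}\{a,c})\{a,c}\{a,c} → stopped
Reachable graph of Q (3 states):
  n0 = rec X. c.a.X\{a,c}\{a,c} → -c-> n1
  n1 = a.(rec X. c.a.X\{a,c}\{a,c})\{a,c}\{a,c} → -a-> n2
  n2 = (rec X. c.a.X\{a,c}\{a,c})\{a,c}\{a,c} → stopped
Run σ = ⟨a⟩ on P: start {m0}
  [1] a ⇒ {m1}
  P completes σ.
Run σ = ⟨a⟩ on Q: start {n0}
  [1] a ⇒ ∅  — Q cannot continue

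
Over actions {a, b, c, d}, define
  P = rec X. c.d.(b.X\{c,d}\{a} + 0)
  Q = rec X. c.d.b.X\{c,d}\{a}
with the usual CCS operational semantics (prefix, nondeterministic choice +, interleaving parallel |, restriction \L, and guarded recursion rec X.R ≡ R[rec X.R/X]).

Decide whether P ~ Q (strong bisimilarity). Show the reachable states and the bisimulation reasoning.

LTS(P): 4 reachable states
  u0 = rec X. c.d.(b.X\{c,d}\{a} + 0) → --c--▸ u1
  u1 = d.(b.(rec X. c.d.(b.X\{c,d}\{a} + 0))\{c,d}\{a} + 0) → --d--▸ u2
  u2 = b.(rec X. c.d.(b.X\{c,d}\{a} + 0))\{c,d}\{a} + 0 → --b--▸ u3
  u3 = (rec X. c.d.(b.X\{c,d}\{a} + 0))\{c,d}\{a} → ∅
LTS(Q): 4 reachable states
  v0 = rec X. c.d.b.X\{c,d}\{a} → --c--▸ v1
  v1 = d.b.(rec X. c.d.b.X\{c,d}\{a})\{c,d}\{a} → --d--▸ v2
  v2 = b.(rec X. c.d.b.X\{c,d}\{a})\{c,d}\{a} → --b--▸ v3
  v3 = (rec X. c.d.b.X\{c,d}\{a})\{c,d}\{a} → ∅
Bisimilarity quotient blocks:
  B0 = {u0, v0}
  B1 = {u1, v1}
  B2 = {u2, v2}
  B3 = {u3, v3}
u0 ∈ B0, v0 ∈ B0 → same block

YES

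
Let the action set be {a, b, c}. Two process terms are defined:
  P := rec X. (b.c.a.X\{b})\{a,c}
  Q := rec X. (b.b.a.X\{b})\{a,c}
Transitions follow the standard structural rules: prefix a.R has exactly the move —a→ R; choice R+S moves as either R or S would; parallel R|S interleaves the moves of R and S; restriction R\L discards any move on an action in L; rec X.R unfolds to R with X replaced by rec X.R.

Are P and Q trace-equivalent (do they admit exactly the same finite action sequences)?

NO — witness ⟨bb⟩

Reachable graph of P (2 states):
  s0 = rec X. (b.c.a.X\{b})\{a,c} → —b→ s1
  s1 = (c.a.(rec X. (b.c.a.X\{b})\{a,c})\{b})\{a,c} → deadlocked
Reachable graph of Q (3 states):
  t0 = rec X. (b.b.a.X\{b})\{a,c} → —b→ t1
  t1 = (b.a.(rec X. (b.b.a.X\{b})\{a,c})\{b})\{a,c} → —b→ t2
  t2 = (a.(rec X. (b.b.a.X\{b})\{a,c})\{b})\{a,c} → deadlocked
Trace ⟨bb⟩ through Q, begin at {t0}:
  step 1 (b): {t1}
  step 2 (b): {t2}
  Q completes σ.
Trace ⟨bb⟩ through P, begin at {s0}:
  step 1 (b): {s1}
  step 2 (b): no successor for P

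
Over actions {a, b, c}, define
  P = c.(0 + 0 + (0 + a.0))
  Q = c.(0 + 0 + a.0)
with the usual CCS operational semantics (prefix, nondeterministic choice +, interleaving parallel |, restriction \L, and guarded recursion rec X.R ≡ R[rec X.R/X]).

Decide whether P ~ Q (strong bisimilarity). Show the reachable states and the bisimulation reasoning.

Reachable graph of P (3 states):
  u0 = c.(0 + 0 + (0 + a.0)) → —c→ u1
  u1 = 0 + 0 + (0 + a.0) → —a→ u2
  u2 = 0 → (no moves)
Reachable graph of Q (3 states):
  v0 = c.(0 + 0 + a.0) → —c→ v1
  v1 = 0 + 0 + a.0 → —a→ v2
  v2 = 0 → (no moves)
Partition-refinement fixed point:
  B0 = {u0, v0}
  B1 = {u1, v1}
  B2 = {u2, v2}
u0 ∈ B0, v0 ∈ B0 → same block

bisimilar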